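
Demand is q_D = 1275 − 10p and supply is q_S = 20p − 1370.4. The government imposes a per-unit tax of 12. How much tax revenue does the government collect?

In inverse form: demand p = 127.5 − 0.1q, supply p = 68.52 + 0.05q.
Competitive equilibrium: 127.5 − 0.1q = 68.52 + 0.05q → q* = 393.2, p* = 88.18.
With the tax, the buyer price exceeds the seller price by 12: (127.5 − 0.1q) − (68.52 + 0.05q) = 12 → q' = 313.2.
Tax revenue = 12 × 313.2 = 3758.40.

3758.40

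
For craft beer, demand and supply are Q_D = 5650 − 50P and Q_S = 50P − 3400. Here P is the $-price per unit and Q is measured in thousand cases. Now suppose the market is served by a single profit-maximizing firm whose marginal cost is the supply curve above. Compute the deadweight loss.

$2812.50 thousand

In inverse form: demand P = 113 − 0.02Q, supply P = 68 + 0.02Q.
Competitive equilibrium: 113 − 0.02Q = 68 + 0.02Q → Q* = 1125, P* = 90.5.
Marginal revenue: MR = 113 − 0.04Q. Set MR = MC: 113 − 0.04Q = 68 + 0.02Q → Q_m = 750.
Price P_m = 113 − 0.02·750 = 98; MC(Q_m) = 68 + 0.02·750 = 83.
Competitive Q* = 1125, so ΔQ = 375; wedge = 98 − 83 = 15.
Deadweight loss = ½ × 375 × 15 = $2812.50 thousand.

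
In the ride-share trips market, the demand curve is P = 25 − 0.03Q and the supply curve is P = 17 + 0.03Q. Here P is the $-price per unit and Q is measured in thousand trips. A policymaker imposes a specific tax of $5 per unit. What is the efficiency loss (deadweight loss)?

Competitive equilibrium: 25 − 0.03Q = 17 + 0.03Q → Q* = 133.3333, P* = 21.
With the tax, the buyer price exceeds the seller price by 5: (25 − 0.03Q) − (17 + 0.03Q) = 5 → Q' = 50.
ΔQ = 133.3333 − 50 = 83.3333; the wedge equals the tax, 5.
The triangle = ½ × 83.3333 × 5 = $208.33 thousand.

$208.33 thousand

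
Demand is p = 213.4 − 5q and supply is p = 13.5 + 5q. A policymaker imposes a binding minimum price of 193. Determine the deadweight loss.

Competitive equilibrium: 213.4 − 5q = 13.5 + 5q → q* = 19.99, p* = 113.45.
At the floor p = 193, quantity demanded = (213.4 − 193)/5 = 4.08.
Sellers' marginal cost at q' = 4.08: 13.5 + 5·4.08 = 33.9.
Δq = 19.99 − 4.08 = 15.91; wedge = 193 − 33.9 = 159.1.
The triangle = ½ × 15.91 × 159.1 = 1265.64.

1265.64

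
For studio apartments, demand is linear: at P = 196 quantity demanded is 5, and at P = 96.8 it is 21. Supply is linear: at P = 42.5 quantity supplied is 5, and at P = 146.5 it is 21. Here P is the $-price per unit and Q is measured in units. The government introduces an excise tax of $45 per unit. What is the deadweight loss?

Demand slope = (96.8 − 196)/(21 − 5) = −6.2, so P = 227 − 6.2Q.
Supply slope = (146.5 − 42.5)/(21 − 5) = 6.5, so P = 10 + 6.5Q.
Competitive equilibrium: 227 − 6.2Q = 10 + 6.5Q → Q* = 17.0866, P* = 121.063.
With the tax, the buyer price exceeds the seller price by 45: (227 − 6.2Q) − (10 + 6.5Q) = 45 → Q' = 13.5433.
ΔQ = 17.0866 − 13.5433 = 3.5433; the wedge equals the tax, 45.
Welfare loss = ½ × 3.5433 × 45 = $79.72.

$79.72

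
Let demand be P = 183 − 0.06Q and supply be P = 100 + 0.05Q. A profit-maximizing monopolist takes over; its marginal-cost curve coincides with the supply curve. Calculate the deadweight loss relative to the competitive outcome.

Competitive equilibrium: 183 − 0.06Q = 100 + 0.05Q → Q* = 754.5455, P* = 137.7273.
Marginal revenue: MR = 183 − 0.12Q. Set MR = MC: 183 − 0.12Q = 100 + 0.05Q → Q_m = 488.2353.
Price P_m = 183 − 0.06·488.2353 = 153.7059; MC(Q_m) = 100 + 0.05·488.2353 = 124.4118.
Competitive Q* = 754.5455, so ΔQ = 266.3102; wedge = 153.7059 − 124.4118 = 29.2941.
Deadweight loss = ½ × 266.3102 × 29.2941 = 3900.66.

3900.66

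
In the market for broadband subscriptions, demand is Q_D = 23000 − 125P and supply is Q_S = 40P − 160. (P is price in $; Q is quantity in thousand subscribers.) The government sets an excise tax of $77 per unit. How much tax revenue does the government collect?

In inverse form: demand P = 184 − 0.008Q, supply P = 4 + 0.025Q.
Competitive equilibrium: 184 − 0.008Q = 4 + 0.025Q → Q* = 5454.5455, P* = 140.3636.
With the tax, the buyer price exceeds the seller price by 77: (184 − 0.008Q) − (4 + 0.025Q) = 77 → Q' = 3121.2121.
Tax revenue = 77 × 3121.2121 = $240333.33 thousand.

$240333.33 thousand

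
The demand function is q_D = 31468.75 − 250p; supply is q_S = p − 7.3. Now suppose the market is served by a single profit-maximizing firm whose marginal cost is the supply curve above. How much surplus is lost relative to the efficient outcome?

0.11

In inverse form: demand p = 125.875 − 0.004q, supply p = 7.3 + q.
Competitive equilibrium: 125.875 − 0.004q = 7.3 + q → q* = 118.1026, p* = 125.4026.
Marginal revenue: MR = 125.875 − 0.008q. Set MR = MC: 125.875 − 0.008q = 7.3 + q → q_m = 117.6339.
Price p_m = 125.875 − 0.004·117.6339 = 125.4045; MC(q_m) = 7.3 + 1·117.6339 = 124.9339.
Competitive q* = 118.1026, so Δq = 0.4687; wedge = 125.4045 − 124.9339 = 0.4706.
Deadweight loss = ½ × 0.4687 × 0.4706 = 0.11.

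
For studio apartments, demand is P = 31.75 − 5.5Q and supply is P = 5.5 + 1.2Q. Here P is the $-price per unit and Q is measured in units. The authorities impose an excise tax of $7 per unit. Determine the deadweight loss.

Competitive equilibrium: 31.75 − 5.5Q = 5.5 + 1.2Q → Q* = 3.9179, P* = 10.2015.
With the tax, the buyer price exceeds the seller price by 7: (31.75 − 5.5Q) − (5.5 + 1.2Q) = 7 → Q' = 2.8731.
ΔQ = 3.9179 − 2.8731 = 1.0448; the wedge equals the tax, 7.
The triangle = ½ × 1.0448 × 7 = $3.66.

$3.66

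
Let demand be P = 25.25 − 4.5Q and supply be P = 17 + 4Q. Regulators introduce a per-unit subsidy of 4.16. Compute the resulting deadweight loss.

Competitive equilibrium: 25.25 − 4.5Q = 17 + 4Q → Q* = 0.9706, P* = 20.8824.
The subsidy lowers effective supply by 4.16: P = 12.84 + 4Q.
New quantity: 25.25 − 4.5Q = 12.84 + 4Q → Q' = 1.46.
Overproduction ΔQ = 1.46 − 0.9706 = 0.4894; wedge = subsidy = 4.16.
Deadweight loss = ½ × 0.4894 × 4.16 = 1.02.

1.02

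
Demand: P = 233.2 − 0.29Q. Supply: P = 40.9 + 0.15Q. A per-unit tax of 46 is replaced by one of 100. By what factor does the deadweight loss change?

Competitive equilibrium: 233.2 − 0.29Q = 40.9 + 0.15Q → Q* = 437.0455, P* = 106.4568.
For a per-unit tax t: ΔQ = t/0.44, so DWL = ½·t·(t/0.44) = t²/0.88.
At t = 46: DWL = 2404.545. At t = 100: DWL = 11363.636.
Ratio = (100/46)² = 4.726.

4.726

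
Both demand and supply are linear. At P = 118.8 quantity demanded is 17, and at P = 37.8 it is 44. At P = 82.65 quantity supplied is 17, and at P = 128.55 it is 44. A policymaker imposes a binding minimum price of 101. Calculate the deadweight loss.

Demand slope = (37.8 − 118.8)/(44 − 17) = −3, so P = 169.8 − 3Q.
Supply slope = (128.55 − 82.65)/(44 − 17) = 1.7, so P = 53.75 + 1.7Q.
Competitive equilibrium: 169.8 − 3Q = 53.75 + 1.7Q → Q* = 24.6915, P* = 95.7255.
At the floor P = 101, quantity demanded = (169.8 − 101)/3 = 22.9333.
Sellers' marginal cost at Q' = 22.9333: 53.75 + 1.7·22.9333 = 92.7366.
ΔQ = 24.6915 − 22.9333 = 1.7582; wedge = 101 − 92.7366 = 8.2634.
Deadweight loss = ½ × 1.7582 × 8.2634 = 7.26.

7.26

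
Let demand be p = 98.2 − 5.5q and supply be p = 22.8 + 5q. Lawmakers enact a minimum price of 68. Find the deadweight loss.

Competitive equilibrium: 98.2 − 5.5q = 22.8 + 5q → q* = 7.181, p* = 58.7048.
At the floor p = 68, quantity demanded = (98.2 − 68)/5.5 = 5.4909.
Sellers' marginal cost at q' = 5.4909: 22.8 + 5·5.4909 = 50.2545.
Δq = 7.181 − 5.4909 = 1.6901; wedge = 68 − 50.2545 = 17.7455.
The triangle = ½ × 1.6901 × 17.7455 = 15.

15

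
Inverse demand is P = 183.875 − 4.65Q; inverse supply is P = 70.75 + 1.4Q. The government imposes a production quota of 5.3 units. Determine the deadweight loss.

Competitive equilibrium: 183.875 − 4.65Q = 70.75 + 1.4Q → Q* = 18.69835, P* = 96.92769.
At Q = 5.3: demand price = 183.875 − 4.65·5.3 = 159.23; supply price = 70.75 + 1.4·5.3 = 78.17.
ΔQ = 18.69835 − 5.3 = 13.39835; wedge = 159.23 − 78.17 = 81.06.
Deadweight loss = ½ × 13.39835 × 81.06 = 543.04.

543.04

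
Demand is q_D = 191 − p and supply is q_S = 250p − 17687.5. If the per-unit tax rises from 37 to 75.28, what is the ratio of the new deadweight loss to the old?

4.140

In inverse form: demand p = 191 − q, supply p = 70.75 + 0.004q.
Competitive equilibrium: 191 − q = 70.75 + 0.004q → q* = 119.7709, p* = 71.2291.
For a per-unit tax t: Δq = t/1.004, so DWL = ½·t·(t/1.004) = t²/2.008.
At t = 37: DWL = 681.773. At t = 75.28: DWL = 2822.250.
Ratio = (75.28/37)² = 4.140.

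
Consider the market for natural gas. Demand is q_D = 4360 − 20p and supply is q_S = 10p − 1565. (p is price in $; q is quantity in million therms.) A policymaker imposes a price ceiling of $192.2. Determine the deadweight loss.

In inverse form: demand p = 218 − 0.05q, supply p = 156.5 + 0.1q.
Competitive equilibrium: 218 − 0.05q = 156.5 + 0.1q → q* = 410, p* = 197.5.
At the ceiling p = 192.2, quantity supplied = (192.2 − 156.5)/0.1 = 357.
Willingness to pay at q' = 357: 218 − 0.05·357 = 200.15.
Δq = 410 − 357 = 53; wedge = 200.15 − 192.2 = 7.95.
Welfare loss = ½ × 53 × 7.95 = $210.675 million.

$210.675 million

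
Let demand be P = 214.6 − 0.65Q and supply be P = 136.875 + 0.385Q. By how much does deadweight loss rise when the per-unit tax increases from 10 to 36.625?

Competitive equilibrium: 214.6 − 0.65Q = 136.875 + 0.385Q → Q* = 75.0966, P* = 165.7872.
For a per-unit tax t: ΔQ = t/1.035, so DWL = ½·t·(t/1.035) = t²/2.07.
At t = 10: DWL = 48.309. At t = 36.625: DWL = 648.015.
Increase = 648.015 − 48.309 = 599.71.

599.71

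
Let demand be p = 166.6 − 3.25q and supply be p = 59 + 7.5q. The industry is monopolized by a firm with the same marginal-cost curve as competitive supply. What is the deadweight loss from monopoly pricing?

Competitive equilibrium: 166.6 − 3.25q = 59 + 7.5q → q* = 10.0093, p* = 134.0698.
Marginal revenue: MR = 166.6 − 6.5q. Set MR = MC: 166.6 − 6.5q = 59 + 7.5q → q_m = 7.6857.
Price p_m = 166.6 − 3.25·7.6857 = 141.6215; MC(q_m) = 59 + 7.5·7.6857 = 116.6428.
Competitive q* = 10.0093, so Δq = 2.3236; wedge = 141.6215 − 116.6428 = 24.9787.
DWL = ½ × 2.3236 × 24.9787 = 29.02.

29.02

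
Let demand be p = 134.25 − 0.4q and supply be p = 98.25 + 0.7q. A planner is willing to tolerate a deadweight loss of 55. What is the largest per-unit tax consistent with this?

11

Competitive equilibrium: 134.25 − 0.4q = 98.25 + 0.7q → q* = 32.7273, p* = 121.1591.
A tax t gives Δq = t/1.1 and wedge t, so DWL = t²/2.2.
t²/2.2 = 55 → t² = 121 → t = 11.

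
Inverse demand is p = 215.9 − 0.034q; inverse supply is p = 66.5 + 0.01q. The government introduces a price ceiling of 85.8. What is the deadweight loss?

47246.25

Competitive equilibrium: 215.9 − 0.034q = 66.5 + 0.01q → q* = 3395.4545, p* = 100.4545.
At the ceiling p = 85.8, quantity supplied = (85.8 − 66.5)/0.01 = 1930.
Willingness to pay at q' = 1930: 215.9 − 0.034·1930 = 150.28.
Δq = 3395.4545 − 1930 = 1465.4545; wedge = 150.28 − 85.8 = 64.48.
DWL = ½ × 1465.4545 × 64.48 = 47246.25.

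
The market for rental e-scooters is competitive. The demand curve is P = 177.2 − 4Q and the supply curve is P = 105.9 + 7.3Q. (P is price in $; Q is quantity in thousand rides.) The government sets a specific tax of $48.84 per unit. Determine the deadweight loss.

$105.55 thousand

Competitive equilibrium: 177.2 − 4Q = 105.9 + 7.3Q → Q* = 6.3097, P* = 151.9611.
With the tax, the buyer price exceeds the seller price by 48.84: (177.2 − 4Q) − (105.9 + 7.3Q) = 48.84 → Q' = 1.9876.
ΔQ = 6.3097 − 1.9876 = 4.3221; the wedge equals the tax, 48.84.
Welfare loss = ½ × 4.3221 × 48.84 = $105.55 thousand.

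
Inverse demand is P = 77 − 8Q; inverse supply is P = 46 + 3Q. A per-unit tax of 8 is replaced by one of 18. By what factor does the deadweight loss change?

5.0625

Competitive equilibrium: 77 − 8Q = 46 + 3Q → Q* = 2.8182, P* = 54.4545.
For a per-unit tax t: ΔQ = t/11, so DWL = ½·t·(t/11) = t²/22.
At t = 8: DWL = 2.909. At t = 18: DWL = 14.727.
Ratio = (18/8)² = 5.0625.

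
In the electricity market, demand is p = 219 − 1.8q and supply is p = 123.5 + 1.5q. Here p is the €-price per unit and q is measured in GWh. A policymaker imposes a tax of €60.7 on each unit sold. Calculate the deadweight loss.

€558.26

Competitive equilibrium: 219 − 1.8q = 123.5 + 1.5q → q* = 28.93939, p* = 166.90909.
With the tax, the buyer price exceeds the seller price by 60.7: (219 − 1.8q) − (123.5 + 1.5q) = 60.7 → q' = 10.54545.
Δq = 28.93939 − 10.54545 = 18.39394; the wedge equals the tax, 60.7.
Deadweight loss = ½ × 18.39394 × 60.7 = €558.26.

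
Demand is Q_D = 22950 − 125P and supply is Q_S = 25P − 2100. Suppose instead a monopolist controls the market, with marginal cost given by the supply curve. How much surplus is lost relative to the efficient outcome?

In inverse form: demand P = 183.6 − 0.008Q, supply P = 84 + 0.04Q.
Competitive equilibrium: 183.6 − 0.008Q = 84 + 0.04Q → Q* = 2075, P* = 167.
Marginal revenue: MR = 183.6 − 0.016Q. Set MR = MC: 183.6 − 0.016Q = 84 + 0.04Q → Q_m = 1778.57143.
Price P_m = 183.6 − 0.008·1778.57143 = 169.37143; MC(Q_m) = 84 + 0.04·1778.57143 = 155.14286.
Competitive Q* = 2075, so ΔQ = 296.42857; wedge = 169.37143 − 155.14286 = 14.22857.
DWL = ½ × 296.42857 × 14.22857 = 2108.88.

2108.88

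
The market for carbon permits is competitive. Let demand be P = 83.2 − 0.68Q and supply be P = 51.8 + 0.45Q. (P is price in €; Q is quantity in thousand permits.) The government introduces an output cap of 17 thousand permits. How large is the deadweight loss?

€65.75 thousand

Competitive equilibrium: 83.2 − 0.68Q = 51.8 + 0.45Q → Q* = 27.7876, P* = 64.3044.
At Q = 17: demand price = 83.2 − 0.68·17 = 71.64; supply price = 51.8 + 0.45·17 = 59.45.
ΔQ = 27.7876 − 17 = 10.7876; wedge = 71.64 − 59.45 = 12.19.
DWL = ½ × 10.7876 × 12.19 = €65.75 thousand.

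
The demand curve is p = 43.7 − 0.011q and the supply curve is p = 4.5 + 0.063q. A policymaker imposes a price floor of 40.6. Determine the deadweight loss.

Competitive equilibrium: 43.7 − 0.011q = 4.5 + 0.063q → q* = 529.7297, p* = 37.873.
At the floor p = 40.6, quantity demanded = (43.7 − 40.6)/0.011 = 281.8182.
Sellers' marginal cost at q' = 281.8182: 4.5 + 0.063·281.8182 = 22.2545.
Δq = 529.7297 − 281.8182 = 247.9115; wedge = 40.6 − 22.2545 = 18.3455.
Deadweight loss = ½ × 247.9115 × 18.3455 = 2274.03.

2274.03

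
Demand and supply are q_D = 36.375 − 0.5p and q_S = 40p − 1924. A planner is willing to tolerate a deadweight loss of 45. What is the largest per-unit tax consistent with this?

13.5

In inverse form: demand p = 72.75 − 2q, supply p = 48.1 + 0.025q.
Competitive equilibrium: 72.75 − 2q = 48.1 + 0.025q → q* = 12.1728, p* = 48.4043.
A tax t gives Δq = t/2.025 and wedge t, so DWL = t²/4.05.
t²/4.05 = 45 → t² = 182.25 → t = 13.5.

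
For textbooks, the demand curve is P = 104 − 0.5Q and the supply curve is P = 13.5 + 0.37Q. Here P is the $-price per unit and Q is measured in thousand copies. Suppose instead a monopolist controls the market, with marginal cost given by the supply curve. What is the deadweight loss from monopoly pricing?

Competitive equilibrium: 104 − 0.5Q = 13.5 + 0.37Q → Q* = 104.023, P* = 51.9885.
Marginal revenue: MR = 104 − Q. Set MR = MC: 104 − Q = 13.5 + 0.37Q → Q_m = 66.0584.
Price P_m = 104 − 0.5·66.0584 = 70.9708; MC(Q_m) = 13.5 + 0.37·66.0584 = 37.9416.
Competitive Q* = 104.023, so ΔQ = 37.9646; wedge = 70.9708 − 37.9416 = 33.0292.
Deadweight loss = ½ × 37.9646 × 33.0292 = $626.97 thousand.

$626.97 thousand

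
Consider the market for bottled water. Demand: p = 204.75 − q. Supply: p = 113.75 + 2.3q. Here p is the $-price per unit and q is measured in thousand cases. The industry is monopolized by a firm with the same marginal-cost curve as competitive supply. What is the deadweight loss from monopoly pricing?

$67.86 thousand

Competitive equilibrium: 204.75 − q = 113.75 + 2.3q → q* = 27.5758, p* = 177.1742.
Marginal revenue: MR = 204.75 − 2q. Set MR = MC: 204.75 − 2q = 113.75 + 2.3q → q_m = 21.1628.
Price p_m = 204.75 − 1·21.1628 = 183.5872; MC(q_m) = 113.75 + 2.3·21.1628 = 162.4244.
Competitive q* = 27.5758, so Δq = 6.413; wedge = 183.5872 − 162.4244 = 21.1628.
DWL = ½ × 6.413 × 21.1628 = $67.86 thousand.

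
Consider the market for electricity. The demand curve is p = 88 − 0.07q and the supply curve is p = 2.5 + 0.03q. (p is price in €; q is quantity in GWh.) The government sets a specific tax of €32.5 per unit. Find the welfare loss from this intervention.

€5281.25

Competitive equilibrium: 88 − 0.07q = 2.5 + 0.03q → q* = 855, p* = 28.15.
With the tax, the buyer price exceeds the seller price by 32.5: (88 − 0.07q) − (2.5 + 0.03q) = 32.5 → q' = 530.
Δq = 855 − 530 = 325; the wedge equals the tax, 32.5.
The triangle = ½ × 325 × 32.5 = €5281.25.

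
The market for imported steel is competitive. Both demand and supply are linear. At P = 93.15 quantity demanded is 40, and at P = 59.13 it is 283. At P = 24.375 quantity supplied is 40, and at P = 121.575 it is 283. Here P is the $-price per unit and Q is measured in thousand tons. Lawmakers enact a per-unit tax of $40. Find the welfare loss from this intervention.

$1481.48 thousand

Demand slope = (59.13 − 93.15)/(283 − 40) = −0.14, so P = 98.75 − 0.14Q.
Supply slope = (121.575 − 24.375)/(283 − 40) = 0.4, so P = 8.375 + 0.4Q.
Competitive equilibrium: 98.75 − 0.14Q = 8.375 + 0.4Q → Q* = 167.3611, P* = 75.3194.
With the tax, the buyer price exceeds the seller price by 40: (98.75 − 0.14Q) − (8.375 + 0.4Q) = 40 → Q' = 93.287.
ΔQ = 167.3611 − 93.287 = 74.0741; the wedge equals the tax, 40.
Deadweight loss = ½ × 74.0741 × 40 = $1481.48 thousand.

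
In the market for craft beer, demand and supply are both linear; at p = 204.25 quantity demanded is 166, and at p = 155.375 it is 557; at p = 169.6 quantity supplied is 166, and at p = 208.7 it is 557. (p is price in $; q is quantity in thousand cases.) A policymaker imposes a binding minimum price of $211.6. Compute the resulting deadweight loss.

$5094.432 thousand

Demand slope = (155.375 − 204.25)/(557 − 166) = −0.125, so p = 225 − 0.125q.
Supply slope = (208.7 − 169.6)/(557 − 166) = 0.1, so p = 153 + 0.1q.
Competitive equilibrium: 225 − 0.125q = 153 + 0.1q → q* = 320, p* = 185.
At the floor p = 211.6, quantity demanded = (225 − 211.6)/0.125 = 107.2.
Sellers' marginal cost at q' = 107.2: 153 + 0.1·107.2 = 163.72.
Δq = 320 − 107.2 = 212.8; wedge = 211.6 − 163.72 = 47.88.
Welfare loss = ½ × 212.8 × 47.88 = $5094.432 thousand.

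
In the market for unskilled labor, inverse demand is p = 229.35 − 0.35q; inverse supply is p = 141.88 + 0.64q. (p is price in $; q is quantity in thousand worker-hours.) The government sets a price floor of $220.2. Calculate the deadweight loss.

Competitive equilibrium: 229.35 − 0.35q = 141.88 + 0.64q → q* = 88.3535, p* = 198.4263.
At the floor p = 220.2, quantity demanded = (229.35 − 220.2)/0.35 = 26.1429.
Sellers' marginal cost at q' = 26.1429: 141.88 + 0.64·26.1429 = 158.6115.
Δq = 88.3535 − 26.1429 = 62.2106; wedge = 220.2 − 158.6115 = 61.5885.
The triangle = ½ × 62.2106 × 61.5885 = $1915.73 thousand.

$1915.73 thousand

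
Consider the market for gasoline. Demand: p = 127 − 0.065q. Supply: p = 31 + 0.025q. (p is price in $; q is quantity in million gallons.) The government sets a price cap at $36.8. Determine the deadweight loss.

Competitive equilibrium: 127 − 0.065q = 31 + 0.025q → q* = 1066.6667, p* = 57.6667.
At the ceiling p = 36.8, quantity supplied = (36.8 − 31)/0.025 = 232.
Willingness to pay at q' = 232: 127 − 0.065·232 = 111.92.
Δq = 1066.6667 − 232 = 834.6667; wedge = 111.92 − 36.8 = 75.12.
Deadweight loss = ½ × 834.6667 × 75.12 = $31350.08 million.

$31350.08 million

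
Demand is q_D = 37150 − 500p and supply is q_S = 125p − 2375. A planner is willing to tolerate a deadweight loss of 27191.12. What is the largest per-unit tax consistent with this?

23.32

In inverse form: demand p = 74.3 − 0.002q, supply p = 19 + 0.008q.
Competitive equilibrium: 74.3 − 0.002q = 19 + 0.008q → q* = 5530, p* = 63.24.
A tax t gives Δq = t/0.01 and wedge t, so DWL = t²/0.02.
t²/0.02 = 27191.12 → t² = 543.8224 → t = 23.32.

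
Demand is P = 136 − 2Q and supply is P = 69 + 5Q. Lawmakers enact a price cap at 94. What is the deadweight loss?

Competitive equilibrium: 136 − 2Q = 69 + 5Q → Q* = 9.5714, P* = 116.8571.
At the ceiling P = 94, quantity supplied = (94 − 69)/5 = 5.
Willingness to pay at Q' = 5: 136 − 2·5 = 126.
ΔQ = 9.5714 − 5 = 4.5714; wedge = 126 − 94 = 32.
Welfare loss = ½ × 4.5714 × 32 = 73.14.

73.14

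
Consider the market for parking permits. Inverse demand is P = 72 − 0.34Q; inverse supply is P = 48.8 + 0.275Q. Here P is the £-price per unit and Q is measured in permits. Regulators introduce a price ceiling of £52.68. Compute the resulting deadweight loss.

£171.48

Competitive equilibrium: 72 − 0.34Q = 48.8 + 0.275Q → Q* = 37.7236, P* = 59.174.
At the ceiling P = 52.68, quantity supplied = (52.68 − 48.8)/0.275 = 14.1091.
Willingness to pay at Q' = 14.1091: 72 − 0.34·14.1091 = 67.2029.
ΔQ = 37.7236 − 14.1091 = 23.6145; wedge = 67.2029 − 52.68 = 14.5229.
The triangle = ½ × 23.6145 × 14.5229 = £171.48.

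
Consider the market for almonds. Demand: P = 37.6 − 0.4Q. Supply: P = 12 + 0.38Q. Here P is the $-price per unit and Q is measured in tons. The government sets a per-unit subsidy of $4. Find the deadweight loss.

$10.26

Competitive equilibrium: 37.6 − 0.4Q = 12 + 0.38Q → Q* = 32.8205, P* = 24.4718.
The subsidy lowers effective supply by 4: P = 8 + 0.38Q.
New quantity: 37.6 − 0.4Q = 8 + 0.38Q → Q' = 37.9487.
Overproduction ΔQ = 37.9487 − 32.8205 = 5.1282; wedge = subsidy = 4.
DWL = ½ × 5.1282 × 4 = $10.26.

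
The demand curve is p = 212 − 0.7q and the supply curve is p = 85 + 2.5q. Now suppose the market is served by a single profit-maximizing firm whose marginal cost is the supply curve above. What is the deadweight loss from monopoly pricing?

Competitive equilibrium: 212 − 0.7q = 85 + 2.5q → q* = 39.6875, p* = 184.2188.
Marginal revenue: MR = 212 − 1.4q. Set MR = MC: 212 − 1.4q = 85 + 2.5q → q_m = 32.5641.
Price p_m = 212 − 0.7·32.5641 = 189.2051; MC(q_m) = 85 + 2.5·32.5641 = 166.4103.
Competitive q* = 39.6875, so Δq = 7.1234; wedge = 189.2051 − 166.4103 = 22.7948.
Deadweight loss = ½ × 7.1234 × 22.7948 = 81.19.

81.19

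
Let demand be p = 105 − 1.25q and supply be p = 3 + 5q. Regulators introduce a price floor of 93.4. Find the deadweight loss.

154.88

Competitive equilibrium: 105 − 1.25q = 3 + 5q → q* = 16.32, p* = 84.6.
At the floor p = 93.4, quantity demanded = (105 − 93.4)/1.25 = 9.28.
Sellers' marginal cost at q' = 9.28: 3 + 5·9.28 = 49.4.
Δq = 16.32 − 9.28 = 7.04; wedge = 93.4 − 49.4 = 44.
The triangle = ½ × 7.04 × 44 = 154.88.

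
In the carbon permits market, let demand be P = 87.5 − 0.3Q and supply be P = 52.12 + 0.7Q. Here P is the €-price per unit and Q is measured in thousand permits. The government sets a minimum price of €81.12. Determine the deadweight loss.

Competitive equilibrium: 87.5 − 0.3Q = 52.12 + 0.7Q → Q* = 35.38, P* = 76.886.
At the floor P = 81.12, quantity demanded = (87.5 − 81.12)/0.3 = 21.2667.
Sellers' marginal cost at Q' = 21.2667: 52.12 + 0.7·21.2667 = 67.0067.
ΔQ = 35.38 − 21.2667 = 14.1133; wedge = 81.12 − 67.0067 = 14.1133.
The triangle = ½ × 14.1133 × 14.1133 = €99.59 thousand.

€99.59 thousand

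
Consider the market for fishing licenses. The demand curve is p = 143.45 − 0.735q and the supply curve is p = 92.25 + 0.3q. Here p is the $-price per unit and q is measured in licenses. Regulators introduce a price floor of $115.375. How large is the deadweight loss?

$65.74

Competitive equilibrium: 143.45 − 0.735q = 92.25 + 0.3q → q* = 49.4686, p* = 107.0906.
At the floor p = 115.375, quantity demanded = (143.45 − 115.375)/0.735 = 38.1973.
Sellers' marginal cost at q' = 38.1973: 92.25 + 0.3·38.1973 = 103.7092.
Δq = 49.4686 − 38.1973 = 11.2713; wedge = 115.375 − 103.7092 = 11.6658.
Deadweight loss = ½ × 11.2713 × 11.6658 = $65.74.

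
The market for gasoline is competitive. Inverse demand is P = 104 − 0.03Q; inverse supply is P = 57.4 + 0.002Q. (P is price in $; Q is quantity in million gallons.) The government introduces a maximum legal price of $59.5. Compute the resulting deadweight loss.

$2640.625 million

Competitive equilibrium: 104 − 0.03Q = 57.4 + 0.002Q → Q* = 1456.25, P* = 60.3125.
At the ceiling P = 59.5, quantity supplied = (59.5 − 57.4)/0.002 = 1050.
Willingness to pay at Q' = 1050: 104 − 0.03·1050 = 72.5.
ΔQ = 1456.25 − 1050 = 406.25; wedge = 72.5 − 59.5 = 13.
Welfare loss = ½ × 406.25 × 13 = $2640.625 million.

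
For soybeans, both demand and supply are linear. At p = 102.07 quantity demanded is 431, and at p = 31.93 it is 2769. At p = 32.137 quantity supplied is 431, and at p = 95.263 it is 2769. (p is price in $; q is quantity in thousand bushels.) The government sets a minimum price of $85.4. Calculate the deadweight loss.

$12840.59 thousand

Demand slope = (31.93 − 102.07)/(2769 − 431) = −0.03, so p = 115 − 0.03q.
Supply slope = (95.263 − 32.137)/(2769 − 431) = 0.027, so p = 20.5 + 0.027q.
Competitive equilibrium: 115 − 0.03q = 20.5 + 0.027q → q* = 1657.8947, p* = 65.2632.
At the floor p = 85.4, quantity demanded = (115 − 85.4)/0.03 = 986.6667.
Sellers' marginal cost at q' = 986.6667: 20.5 + 0.027·986.6667 = 47.14.
Δq = 1657.8947 − 986.6667 = 671.228; wedge = 85.4 − 47.14 = 38.26.
The triangle = ½ × 671.228 × 38.26 = $12840.59 thousand.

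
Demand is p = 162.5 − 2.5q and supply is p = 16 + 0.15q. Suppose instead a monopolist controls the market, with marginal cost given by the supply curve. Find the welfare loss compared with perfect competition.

Competitive equilibrium: 162.5 − 2.5q = 16 + 0.15q → q* = 55.283, p* = 24.2925.
Marginal revenue: MR = 162.5 − 5q. Set MR = MC: 162.5 − 5q = 16 + 0.15q → q_m = 28.4466.
Price p_m = 162.5 − 2.5·28.4466 = 91.3835; MC(q_m) = 16 + 0.15·28.4466 = 20.267.
Competitive q* = 55.283, so Δq = 26.8364; wedge = 91.3835 − 20.267 = 71.1165.
DWL = ½ × 26.8364 × 71.1165 = 954.26.

954.26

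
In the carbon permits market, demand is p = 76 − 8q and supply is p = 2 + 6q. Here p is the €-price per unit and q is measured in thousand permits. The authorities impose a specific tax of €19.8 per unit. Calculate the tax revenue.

€76.65 thousand

Competitive equilibrium: 76 − 8q = 2 + 6q → q* = 5.2857, p* = 33.7143.
With the tax, the buyer price exceeds the seller price by 19.8: (76 − 8q) − (2 + 6q) = 19.8 → q' = 3.8714.
Tax revenue = 19.8 × 3.8714 = €76.65 thousand.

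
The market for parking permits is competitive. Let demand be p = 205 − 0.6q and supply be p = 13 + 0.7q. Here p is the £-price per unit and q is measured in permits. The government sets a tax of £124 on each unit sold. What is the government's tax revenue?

£6486.15

Competitive equilibrium: 205 − 0.6q = 13 + 0.7q → q* = 147.6923, p* = 116.3846.
With the tax, the buyer price exceeds the seller price by 124: (205 − 0.6q) − (13 + 0.7q) = 124 → q' = 52.3077.
Tax revenue = 124 × 52.3077 = £6486.15.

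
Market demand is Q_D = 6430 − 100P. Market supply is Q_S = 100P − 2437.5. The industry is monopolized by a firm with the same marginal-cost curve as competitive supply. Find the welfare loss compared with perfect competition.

4427.79

In inverse form: demand P = 64.3 − 0.01Q, supply P = 24.375 + 0.01Q.
Competitive equilibrium: 64.3 − 0.01Q = 24.375 + 0.01Q → Q* = 1996.25, P* = 44.3375.
Marginal revenue: MR = 64.3 − 0.02Q. Set MR = MC: 64.3 − 0.02Q = 24.375 + 0.01Q → Q_m = 1330.833333.
Price P_m = 64.3 − 0.01·1330.833333 = 50.991667; MC(Q_m) = 24.375 + 0.01·1330.833333 = 37.683333.
Competitive Q* = 1996.25, so ΔQ = 665.416667; wedge = 50.991667 − 37.683333 = 13.308334.
DWL = ½ × 665.416667 × 13.308334 = 4427.79.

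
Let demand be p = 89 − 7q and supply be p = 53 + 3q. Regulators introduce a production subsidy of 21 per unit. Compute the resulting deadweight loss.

Competitive equilibrium: 89 − 7q = 53 + 3q → q* = 3.6, p* = 63.8.
The subsidy lowers effective supply by 21: p = 32 + 3q.
New quantity: 89 − 7q = 32 + 3q → q' = 5.7.
Overproduction Δq = 5.7 − 3.6 = 2.1; wedge = subsidy = 21.
DWL = ½ × 2.1 × 21 = 22.05.

22.05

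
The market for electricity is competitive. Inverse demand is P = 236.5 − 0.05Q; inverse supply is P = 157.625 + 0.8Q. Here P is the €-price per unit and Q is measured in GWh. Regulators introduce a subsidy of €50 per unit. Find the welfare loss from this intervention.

€1470.59

Competitive equilibrium: 236.5 − 0.05Q = 157.625 + 0.8Q → Q* = 92.7941, P* = 231.8603.
The subsidy lowers effective supply by 50: P = 107.625 + 0.8Q.
New quantity: 236.5 − 0.05Q = 107.625 + 0.8Q → Q' = 151.6176.
Overproduction ΔQ = 151.6176 − 92.7941 = 58.8235; wedge = subsidy = 50.
The triangle = ½ × 58.8235 × 50 = €1470.59.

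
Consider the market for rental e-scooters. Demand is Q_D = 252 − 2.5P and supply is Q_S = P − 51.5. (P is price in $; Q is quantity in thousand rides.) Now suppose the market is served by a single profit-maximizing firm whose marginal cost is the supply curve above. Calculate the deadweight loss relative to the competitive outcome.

$42.87 thousand

In inverse form: demand P = 100.8 − 0.4Q, supply P = 51.5 + Q.
Competitive equilibrium: 100.8 − 0.4Q = 51.5 + Q → Q* = 35.2143, P* = 86.7143.
Marginal revenue: MR = 100.8 − 0.8Q. Set MR = MC: 100.8 − 0.8Q = 51.5 + Q → Q_m = 27.3889.
Price P_m = 100.8 − 0.4·27.3889 = 89.8444; MC(Q_m) = 51.5 + 1·27.3889 = 78.8889.
Competitive Q* = 35.2143, so ΔQ = 7.8254; wedge = 89.8444 − 78.8889 = 10.9555.
Deadweight loss = ½ × 7.8254 × 10.9555 = $42.87 thousand.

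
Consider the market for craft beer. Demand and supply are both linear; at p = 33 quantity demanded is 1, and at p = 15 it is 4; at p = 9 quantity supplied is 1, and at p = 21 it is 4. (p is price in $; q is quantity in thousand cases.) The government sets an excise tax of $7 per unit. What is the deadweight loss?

Demand slope = (15 − 33)/(4 − 1) = −6, so p = 39 − 6q.
Supply slope = (21 − 9)/(4 − 1) = 4, so p = 5 + 4q.
Competitive equilibrium: 39 − 6q = 5 + 4q → q* = 3.4, p* = 18.6.
With the tax, the buyer price exceeds the seller price by 7: (39 − 6q) − (5 + 4q) = 7 → q' = 2.7.
Δq = 3.4 − 2.7 = 0.7; the wedge equals the tax, 7.
DWL = ½ × 0.7 × 7 = $2.45 thousand.

$2.45 thousand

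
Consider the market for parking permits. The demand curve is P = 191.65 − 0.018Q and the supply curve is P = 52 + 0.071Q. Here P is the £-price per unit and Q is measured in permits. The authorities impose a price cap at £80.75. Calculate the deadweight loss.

£60310.64

Competitive equilibrium: 191.65 − 0.018Q = 52 + 0.071Q → Q* = 1569.1011236, P* = 163.4061798.
At the ceiling P = 80.75, quantity supplied = (80.75 − 52)/0.071 = 404.9295775.
Willingness to pay at Q' = 404.9295775: 191.65 − 0.018·404.9295775 = 184.3612676.
ΔQ = 1569.1011236 − 404.9295775 = 1164.1715461; wedge = 184.3612676 − 80.75 = 103.6112676.
The triangle = ½ × 1164.1715461 × 103.6112676 = £60310.64.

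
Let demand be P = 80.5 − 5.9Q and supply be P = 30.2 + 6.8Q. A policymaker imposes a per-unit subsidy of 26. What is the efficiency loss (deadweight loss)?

Competitive equilibrium: 80.5 − 5.9Q = 30.2 + 6.8Q → Q* = 3.9606, P* = 57.1323.
The subsidy lowers effective supply by 26: P = 4.2 + 6.8Q.
New quantity: 80.5 − 5.9Q = 4.2 + 6.8Q → Q' = 6.0079.
Overproduction ΔQ = 6.0079 − 3.9606 = 2.0473; wedge = subsidy = 26.
DWL = ½ × 2.0473 × 26 = 26.61.

26.61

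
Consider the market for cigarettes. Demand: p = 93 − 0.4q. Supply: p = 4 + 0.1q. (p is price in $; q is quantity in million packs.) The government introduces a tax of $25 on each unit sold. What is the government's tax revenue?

$3200 million

Competitive equilibrium: 93 − 0.4q = 4 + 0.1q → q* = 178, p* = 21.8.
With the tax, the buyer price exceeds the seller price by 25: (93 − 0.4q) − (4 + 0.1q) = 25 → q' = 128.
Tax revenue = 25 × 128 = $3200 million.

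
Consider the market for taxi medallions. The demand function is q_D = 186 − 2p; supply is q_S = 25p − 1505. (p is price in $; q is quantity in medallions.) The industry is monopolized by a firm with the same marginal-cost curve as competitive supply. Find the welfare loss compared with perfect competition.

In inverse form: demand p = 93 − 0.5q, supply p = 60.2 + 0.04q.
Competitive equilibrium: 93 − 0.5q = 60.2 + 0.04q → q* = 60.7407, p* = 62.6296.
Marginal revenue: MR = 93 − q. Set MR = MC: 93 − q = 60.2 + 0.04q → q_m = 31.5385.
Price p_m = 93 − 0.5·31.5385 = 77.2308; MC(q_m) = 60.2 + 0.04·31.5385 = 61.4615.
Competitive q* = 60.7407, so Δq = 29.2022; wedge = 77.2308 − 61.4615 = 15.7693.
The triangle = ½ × 29.2022 × 15.7693 = $230.25.

$230.25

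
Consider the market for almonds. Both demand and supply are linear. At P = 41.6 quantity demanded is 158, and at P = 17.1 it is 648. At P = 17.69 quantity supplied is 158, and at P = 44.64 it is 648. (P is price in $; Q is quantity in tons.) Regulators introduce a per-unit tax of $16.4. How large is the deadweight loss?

Demand slope = (17.1 − 41.6)/(648 − 158) = −0.05, so P = 49.5 − 0.05Q.
Supply slope = (44.64 − 17.69)/(648 − 158) = 0.055, so P = 9 + 0.055Q.
Competitive equilibrium: 49.5 − 0.05Q = 9 + 0.055Q → Q* = 385.7143, P* = 30.2143.
With the tax, the buyer price exceeds the seller price by 16.4: (49.5 − 0.05Q) − (9 + 0.055Q) = 16.4 → Q' = 229.5238.
ΔQ = 385.7143 − 229.5238 = 156.1905; the wedge equals the tax, 16.4.
Welfare loss = ½ × 156.1905 × 16.4 = $1280.76.

$1280.76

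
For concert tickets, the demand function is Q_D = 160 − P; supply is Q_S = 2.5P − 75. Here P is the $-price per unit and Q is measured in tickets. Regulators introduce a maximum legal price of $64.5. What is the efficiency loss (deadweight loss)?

$30.56

In inverse form: demand P = 160 − Q, supply P = 30 + 0.4Q.
Competitive equilibrium: 160 − Q = 30 + 0.4Q → Q* = 92.8571, P* = 67.1429.
At the ceiling P = 64.5, quantity supplied = (64.5 − 30)/0.4 = 86.25.
Willingness to pay at Q' = 86.25: 160 − 1·86.25 = 73.75.
ΔQ = 92.8571 − 86.25 = 6.6071; wedge = 73.75 − 64.5 = 9.25.
DWL = ½ × 6.6071 × 9.25 = $30.56.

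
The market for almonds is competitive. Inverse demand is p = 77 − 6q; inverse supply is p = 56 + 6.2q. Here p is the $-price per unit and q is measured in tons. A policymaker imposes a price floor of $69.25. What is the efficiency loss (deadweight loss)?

$1.13

Competitive equilibrium: 77 − 6q = 56 + 6.2q → q* = 1.7213, p* = 66.6721.
At the floor p = 69.25, quantity demanded = (77 − 69.25)/6 = 1.2917.
Sellers' marginal cost at q' = 1.2917: 56 + 6.2·1.2917 = 64.0085.
Δq = 1.7213 − 1.2917 = 0.4296; wedge = 69.25 − 64.0085 = 5.2415.
DWL = ½ × 0.4296 × 5.2415 = $1.13.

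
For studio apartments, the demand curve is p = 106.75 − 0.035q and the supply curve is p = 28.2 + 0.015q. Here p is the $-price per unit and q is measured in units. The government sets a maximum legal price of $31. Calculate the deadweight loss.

$47909.47

Competitive equilibrium: 106.75 − 0.035q = 28.2 + 0.015q → q* = 1571, p* = 51.765.
At the ceiling p = 31, quantity supplied = (31 − 28.2)/0.015 = 186.66667.
Willingness to pay at q' = 186.66667: 106.75 − 0.035·186.66667 = 100.21667.
Δq = 1571 − 186.66667 = 1384.33333; wedge = 100.21667 − 31 = 69.21667.
The triangle = ½ × 1384.33333 × 69.21667 = $47909.47.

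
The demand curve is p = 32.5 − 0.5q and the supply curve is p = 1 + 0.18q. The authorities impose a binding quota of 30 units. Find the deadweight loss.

90.60

Competitive equilibrium: 32.5 − 0.5q = 1 + 0.18q → q* = 46.3235, p* = 9.3382.
At q = 30: demand price = 32.5 − 0.5·30 = 17.5; supply price = 1 + 0.18·30 = 6.4.
Δq = 46.3235 − 30 = 16.3235; wedge = 17.5 − 6.4 = 11.1.
Deadweight loss = ½ × 16.3235 × 11.1 = 90.60.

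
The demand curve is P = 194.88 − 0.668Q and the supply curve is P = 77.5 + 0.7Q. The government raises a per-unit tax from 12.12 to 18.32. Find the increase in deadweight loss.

68.98

Competitive equilibrium: 194.88 − 0.668Q = 77.5 + 0.7Q → Q* = 85.8041, P* = 137.5629.
For a per-unit tax t: ΔQ = t/1.368, so DWL = ½·t·(t/1.368) = t²/2.736.
At t = 12.12: DWL = 53.689. At t = 18.32: DWL = 122.669.
Increase = 122.669 − 53.689 = 68.98.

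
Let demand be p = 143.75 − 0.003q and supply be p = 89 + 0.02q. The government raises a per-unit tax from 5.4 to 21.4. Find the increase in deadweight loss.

9321.74

Competitive equilibrium: 143.75 − 0.003q = 89 + 0.02q → q* = 2380.4348, p* = 136.6087.
For a per-unit tax t: Δq = t/0.023, so DWL = ½·t·(t/0.023) = t²/0.046.
At t = 5.4: DWL = 633.913. At t = 21.4: DWL = 9955.652.
Increase = 9955.652 − 633.913 = 9321.74.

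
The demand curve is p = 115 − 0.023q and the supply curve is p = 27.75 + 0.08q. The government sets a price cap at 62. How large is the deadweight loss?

Competitive equilibrium: 115 − 0.023q = 27.75 + 0.08q → q* = 847.08738, p* = 95.51699.
At the ceiling p = 62, quantity supplied = (62 − 27.75)/0.08 = 428.125.
Willingness to pay at q' = 428.125: 115 − 0.023·428.125 = 105.15313.
Δq = 847.08738 − 428.125 = 418.96238; wedge = 105.15313 − 62 = 43.15313.
Welfare loss = ½ × 418.96238 × 43.15313 = 9039.77.

9039.77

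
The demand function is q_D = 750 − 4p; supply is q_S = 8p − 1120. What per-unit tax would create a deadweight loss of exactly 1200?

30

In inverse form: demand p = 187.5 − 0.25q, supply p = 140 + 0.125q.
Competitive equilibrium: 187.5 − 0.25q = 140 + 0.125q → q* = 126.6667, p* = 155.8333.
A tax t gives Δq = t/0.375 and wedge t, so DWL = t²/0.75.
t²/0.75 = 1200 → t² = 900 → t = 30.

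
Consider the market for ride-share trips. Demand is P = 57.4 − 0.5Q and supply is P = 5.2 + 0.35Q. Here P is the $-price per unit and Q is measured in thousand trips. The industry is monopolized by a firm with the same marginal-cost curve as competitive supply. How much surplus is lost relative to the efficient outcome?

$219.87 thousand

Competitive equilibrium: 57.4 − 0.5Q = 5.2 + 0.35Q → Q* = 61.4118, P* = 26.6941.
Marginal revenue: MR = 57.4 − Q. Set MR = MC: 57.4 − Q = 5.2 + 0.35Q → Q_m = 38.6667.
Price P_m = 57.4 − 0.5·38.6667 = 38.0667; MC(Q_m) = 5.2 + 0.35·38.6667 = 18.7333.
Competitive Q* = 61.4118, so ΔQ = 22.7451; wedge = 38.0667 − 18.7333 = 19.3334.
DWL = ½ × 22.7451 × 19.3334 = $219.87 thousand.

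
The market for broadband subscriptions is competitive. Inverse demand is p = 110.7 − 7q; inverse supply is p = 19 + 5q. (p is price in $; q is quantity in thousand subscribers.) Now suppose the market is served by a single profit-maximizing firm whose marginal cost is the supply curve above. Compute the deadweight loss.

$47.56 thousand

Competitive equilibrium: 110.7 − 7q = 19 + 5q → q* = 7.6417, p* = 57.2083.
Marginal revenue: MR = 110.7 − 14q. Set MR = MC: 110.7 − 14q = 19 + 5q → q_m = 4.8263.
Price p_m = 110.7 − 7·4.8263 = 76.9159; MC(q_m) = 19 + 5·4.8263 = 43.1315.
Competitive q* = 7.6417, so Δq = 2.8154; wedge = 76.9159 − 43.1315 = 33.7844.
Welfare loss = ½ × 2.8154 × 33.7844 = $47.56 thousand.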